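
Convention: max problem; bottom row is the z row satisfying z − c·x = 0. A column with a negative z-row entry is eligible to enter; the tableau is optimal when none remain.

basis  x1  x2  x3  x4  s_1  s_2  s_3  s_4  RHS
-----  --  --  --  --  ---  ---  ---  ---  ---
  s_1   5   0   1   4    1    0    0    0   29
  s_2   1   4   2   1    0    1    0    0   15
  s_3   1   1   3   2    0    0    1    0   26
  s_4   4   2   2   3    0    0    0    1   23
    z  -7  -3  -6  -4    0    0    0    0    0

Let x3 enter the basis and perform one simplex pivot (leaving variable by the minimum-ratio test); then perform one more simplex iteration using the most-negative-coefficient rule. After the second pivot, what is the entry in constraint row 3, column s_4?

1/6

Ratio test on column x3 — row 1: 29/1 = 29; row 2: 15/2 = 15/2; row 3: 26/3 = 26/3; row 4: 23/2 = 23/2. Minimum is 15/2 at row 2 (s_2 leaves); pivot element 2.
Divide row 2 by 2; eliminate column x3 from the other rows.
Second iteration: most negative z-row entry is -4 in column x1, so x1 enters.
Ratio test on column x1 — row 1: (43/2)/(9/2) = 43/9; row 2: (15/2)/(1/2) = 15; row 3: entry -1/2 ≤ 0; row 4: 8/3 = 8/3. Minimum is 8/3 at row 4 (s_4 leaves); pivot element 3.
Divide row 4 by 3; eliminate column x1 from the other rows.
After both pivots, the entry at constraint row 3, column s_4 is 1/6.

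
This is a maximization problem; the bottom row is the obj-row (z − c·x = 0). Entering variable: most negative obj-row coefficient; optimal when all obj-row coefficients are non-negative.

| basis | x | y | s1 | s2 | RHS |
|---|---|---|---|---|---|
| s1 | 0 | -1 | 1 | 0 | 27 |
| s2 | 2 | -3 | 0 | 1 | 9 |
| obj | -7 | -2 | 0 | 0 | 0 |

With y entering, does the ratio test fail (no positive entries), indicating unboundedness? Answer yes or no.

Every constraint-row entry in column y is ≤ 0, so increasing y is unbounded.

yes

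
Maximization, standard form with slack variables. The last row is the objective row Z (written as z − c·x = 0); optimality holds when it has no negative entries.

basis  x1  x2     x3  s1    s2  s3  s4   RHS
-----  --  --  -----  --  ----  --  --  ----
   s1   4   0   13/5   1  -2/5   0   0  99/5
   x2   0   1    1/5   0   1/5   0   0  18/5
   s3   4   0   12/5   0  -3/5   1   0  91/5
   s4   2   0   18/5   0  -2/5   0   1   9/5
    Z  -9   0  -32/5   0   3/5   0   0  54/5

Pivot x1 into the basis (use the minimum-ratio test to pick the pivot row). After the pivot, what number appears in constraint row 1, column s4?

Ratio test on column x1 — row 1: (99/5)/4 = 99/20; row 2: entry 0 ≤ 0; row 3: (91/5)/4 = 91/20; row 4: (9/5)/2 = 9/10. Minimum is 9/10 at row 4 (s4 leaves); pivot element 2.
Divide row 4 by 2; eliminate column x1 from the other rows.
Row 1 update in column s4: 0 − 4·(1/2) = -2.

-2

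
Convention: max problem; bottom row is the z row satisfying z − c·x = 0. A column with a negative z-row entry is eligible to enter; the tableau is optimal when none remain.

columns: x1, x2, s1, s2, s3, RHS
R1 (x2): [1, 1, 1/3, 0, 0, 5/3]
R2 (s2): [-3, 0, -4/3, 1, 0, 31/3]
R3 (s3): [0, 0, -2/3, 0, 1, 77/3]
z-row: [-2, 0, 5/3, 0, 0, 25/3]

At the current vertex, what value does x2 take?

5/3

x2 is basic (row 1); its value is the RHS of that row, 5/3.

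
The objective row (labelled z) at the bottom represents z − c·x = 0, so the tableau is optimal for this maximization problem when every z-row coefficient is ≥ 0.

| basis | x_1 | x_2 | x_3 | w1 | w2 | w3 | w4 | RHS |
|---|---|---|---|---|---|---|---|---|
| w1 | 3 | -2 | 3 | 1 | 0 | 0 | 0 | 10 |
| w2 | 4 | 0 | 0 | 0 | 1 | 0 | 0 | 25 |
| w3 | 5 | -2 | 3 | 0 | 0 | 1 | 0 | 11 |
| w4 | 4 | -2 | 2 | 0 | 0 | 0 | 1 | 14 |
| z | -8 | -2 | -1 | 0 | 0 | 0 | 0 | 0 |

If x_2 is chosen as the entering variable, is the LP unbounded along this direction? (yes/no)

Every constraint-row entry in column x_2 is ≤ 0, so increasing x_2 is unbounded.

yes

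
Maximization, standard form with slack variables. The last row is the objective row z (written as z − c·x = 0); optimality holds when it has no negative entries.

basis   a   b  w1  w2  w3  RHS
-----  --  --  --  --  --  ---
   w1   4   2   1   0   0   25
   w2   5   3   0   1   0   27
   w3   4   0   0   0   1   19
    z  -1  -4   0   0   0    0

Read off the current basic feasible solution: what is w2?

w2 is basic (row 2); its value is the RHS of that row, 27.

27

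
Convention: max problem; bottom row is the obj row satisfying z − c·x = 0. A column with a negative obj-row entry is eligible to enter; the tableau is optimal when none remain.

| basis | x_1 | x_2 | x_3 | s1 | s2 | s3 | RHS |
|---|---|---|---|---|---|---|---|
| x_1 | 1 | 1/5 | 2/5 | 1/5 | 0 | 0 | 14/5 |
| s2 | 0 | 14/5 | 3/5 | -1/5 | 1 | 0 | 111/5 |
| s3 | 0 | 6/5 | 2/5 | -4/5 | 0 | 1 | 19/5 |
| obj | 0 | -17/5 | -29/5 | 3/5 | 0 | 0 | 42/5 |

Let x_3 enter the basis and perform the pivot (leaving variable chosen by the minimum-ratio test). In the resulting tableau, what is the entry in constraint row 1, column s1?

Ratio test on column x_3 — row 1: (14/5)/(2/5) = 7; row 2: (111/5)/(3/5) = 37; row 3: (19/5)/(2/5) = 19/2. Minimum is 7 at row 1 (x_1 leaves); pivot element 2/5.
Divide row 1 by 2/5; eliminate column x_3 from the other rows.
In the new row 1, the s1 entry is the old entry divided by the pivot: (1/5)/(2/5) = 1/2.

1/2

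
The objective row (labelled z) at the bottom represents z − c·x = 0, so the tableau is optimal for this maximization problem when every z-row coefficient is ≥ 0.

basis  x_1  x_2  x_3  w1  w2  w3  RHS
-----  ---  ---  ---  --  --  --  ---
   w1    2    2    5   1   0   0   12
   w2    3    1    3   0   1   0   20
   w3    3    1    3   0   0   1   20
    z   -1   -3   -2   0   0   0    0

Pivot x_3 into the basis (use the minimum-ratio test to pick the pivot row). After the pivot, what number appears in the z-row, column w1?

2/5

Ratio test on column x_3 — row 1: 12/5 = 12/5; row 2: 20/3 = 20/3; row 3: 20/3 = 20/3. Minimum is 12/5 at row 1 (w1 leaves); pivot element 5.
Divide row 1 by 5; eliminate column x_3 from the other rows.
z-row update in column w1: 0 − (-2)·(1/5) = 2/5.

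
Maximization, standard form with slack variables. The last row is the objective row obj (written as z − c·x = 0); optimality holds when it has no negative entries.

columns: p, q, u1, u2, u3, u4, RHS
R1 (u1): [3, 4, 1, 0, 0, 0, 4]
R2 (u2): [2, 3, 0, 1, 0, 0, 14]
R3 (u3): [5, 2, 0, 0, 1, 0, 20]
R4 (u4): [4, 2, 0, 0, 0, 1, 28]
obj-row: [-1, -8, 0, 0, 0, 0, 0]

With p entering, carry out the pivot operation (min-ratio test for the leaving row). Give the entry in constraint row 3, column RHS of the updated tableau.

40/3

Ratio test on column p — row 1: 4/3 = 4/3; row 2: 14/2 = 7; row 3: 20/5 = 4; row 4: 28/4 = 7. Minimum is 4/3 at row 1 (u1 leaves); pivot element 3.
Divide row 1 by 3; eliminate column p from the other rows.
Row 3 update in column RHS: 20 − 5·(4/3) = 40/3.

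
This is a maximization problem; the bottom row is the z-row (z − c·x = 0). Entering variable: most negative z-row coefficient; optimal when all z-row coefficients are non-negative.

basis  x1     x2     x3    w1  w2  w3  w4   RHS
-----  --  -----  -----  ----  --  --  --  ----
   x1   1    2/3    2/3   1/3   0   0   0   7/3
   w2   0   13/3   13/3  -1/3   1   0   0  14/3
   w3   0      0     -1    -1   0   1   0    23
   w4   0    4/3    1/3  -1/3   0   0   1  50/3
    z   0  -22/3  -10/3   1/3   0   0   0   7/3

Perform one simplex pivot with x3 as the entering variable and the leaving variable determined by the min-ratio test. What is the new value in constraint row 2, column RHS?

Ratio test on column x3 — row 1: (7/3)/(2/3) = 7/2; row 2: (14/3)/(13/3) = 14/13; row 3: entry -1 ≤ 0; row 4: (50/3)/(1/3) = 50. Minimum is 14/13 at row 2 (w2 leaves); pivot element 13/3.
Divide row 2 by 13/3; eliminate column x3 from the other rows.
In the new row 2, the RHS entry is the old entry divided by the pivot: (14/3)/(13/3) = 14/13.

14/13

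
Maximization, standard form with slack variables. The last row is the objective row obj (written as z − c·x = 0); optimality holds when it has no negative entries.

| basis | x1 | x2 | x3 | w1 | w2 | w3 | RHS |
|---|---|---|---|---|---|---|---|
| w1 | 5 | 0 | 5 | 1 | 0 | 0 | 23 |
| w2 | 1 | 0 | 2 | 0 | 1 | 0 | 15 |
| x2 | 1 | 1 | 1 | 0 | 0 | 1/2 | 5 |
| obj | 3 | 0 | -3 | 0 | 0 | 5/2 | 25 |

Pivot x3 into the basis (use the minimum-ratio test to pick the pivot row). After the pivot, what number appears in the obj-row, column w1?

3/5

Ratio test on column x3 — row 1: 23/5 = 23/5; row 2: 15/2 = 15/2; row 3: 5/1 = 5. Minimum is 23/5 at row 1 (w1 leaves); pivot element 5.
Divide row 1 by 5; eliminate column x3 from the other rows.
obj-row update in column w1: 0 − (-3)·(1/5) = 3/5.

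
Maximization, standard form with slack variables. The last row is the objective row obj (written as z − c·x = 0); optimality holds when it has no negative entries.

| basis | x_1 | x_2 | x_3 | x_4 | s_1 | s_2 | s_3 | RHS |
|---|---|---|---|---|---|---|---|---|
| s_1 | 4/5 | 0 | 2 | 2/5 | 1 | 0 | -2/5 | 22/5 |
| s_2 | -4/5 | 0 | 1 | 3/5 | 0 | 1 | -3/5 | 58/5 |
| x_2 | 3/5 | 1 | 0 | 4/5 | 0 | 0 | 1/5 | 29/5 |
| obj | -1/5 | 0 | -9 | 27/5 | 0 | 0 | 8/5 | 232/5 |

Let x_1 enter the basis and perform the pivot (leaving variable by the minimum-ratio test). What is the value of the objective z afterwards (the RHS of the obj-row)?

Ratio test on column x_1 — row 1: (22/5)/(4/5) = 11/2; row 2: entry -4/5 ≤ 0; row 3: (29/5)/(3/5) = 29/3. Minimum is 11/2 at row 1 (s_1 leaves); pivot element 4/5.
Pivot on row 1; the obj-row RHS becomes 232/5 − (-1/5)·(11/2) = 95/2.

95/2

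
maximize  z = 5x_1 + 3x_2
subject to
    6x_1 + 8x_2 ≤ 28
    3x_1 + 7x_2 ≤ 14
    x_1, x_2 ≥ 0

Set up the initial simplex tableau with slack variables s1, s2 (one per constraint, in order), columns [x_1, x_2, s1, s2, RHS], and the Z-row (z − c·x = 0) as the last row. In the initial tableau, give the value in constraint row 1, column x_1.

Constraint 1 has coefficient 6 on x_1.

6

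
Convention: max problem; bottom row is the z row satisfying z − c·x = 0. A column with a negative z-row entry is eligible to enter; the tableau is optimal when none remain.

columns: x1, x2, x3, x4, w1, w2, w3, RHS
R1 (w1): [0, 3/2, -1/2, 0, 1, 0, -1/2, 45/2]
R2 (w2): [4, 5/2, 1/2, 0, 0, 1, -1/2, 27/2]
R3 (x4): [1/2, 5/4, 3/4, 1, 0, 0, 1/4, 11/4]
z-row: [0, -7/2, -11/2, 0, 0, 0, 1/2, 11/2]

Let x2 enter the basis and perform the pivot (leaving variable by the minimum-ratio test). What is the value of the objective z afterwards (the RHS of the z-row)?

Ratio test on column x2 — row 1: (45/2)/(3/2) = 15; row 2: (27/2)/(5/2) = 27/5; row 3: (11/4)/(5/4) = 11/5. Minimum is 11/5 at row 3 (x4 leaves); pivot element 5/4.
Pivot on row 3; the z-row RHS becomes 11/2 − (-7/2)·(11/5) = 66/5.

66/5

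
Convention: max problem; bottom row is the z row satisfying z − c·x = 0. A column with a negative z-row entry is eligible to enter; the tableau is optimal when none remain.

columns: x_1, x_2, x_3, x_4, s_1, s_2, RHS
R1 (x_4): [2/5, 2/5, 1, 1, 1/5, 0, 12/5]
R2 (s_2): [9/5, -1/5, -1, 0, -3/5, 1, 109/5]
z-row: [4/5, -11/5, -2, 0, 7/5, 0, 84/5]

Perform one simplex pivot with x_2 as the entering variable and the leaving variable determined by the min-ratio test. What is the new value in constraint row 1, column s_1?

Ratio test on column x_2 — row 1: (12/5)/(2/5) = 6; row 2: entry -1/5 ≤ 0. Minimum is 6 at row 1 (x_4 leaves); pivot element 2/5.
Divide row 1 by 2/5; eliminate column x_2 from the other rows.
In the new row 1, the s_1 entry is the old entry divided by the pivot: (1/5)/(2/5) = 1/2.

1/2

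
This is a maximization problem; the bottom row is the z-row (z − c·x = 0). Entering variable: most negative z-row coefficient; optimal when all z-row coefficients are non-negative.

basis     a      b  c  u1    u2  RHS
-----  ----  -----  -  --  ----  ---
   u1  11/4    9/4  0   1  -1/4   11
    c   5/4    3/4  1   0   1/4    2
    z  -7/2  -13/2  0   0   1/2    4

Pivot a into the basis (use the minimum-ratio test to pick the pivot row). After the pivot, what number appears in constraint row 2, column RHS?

Ratio test on column a — row 1: 11/(11/4) = 4; row 2: 2/(5/4) = 8/5. Minimum is 8/5 at row 2 (c leaves); pivot element 5/4.
Divide row 2 by 5/4; eliminate column a from the other rows.
In the new row 2, the RHS entry is the old entry divided by the pivot: 2/(5/4) = 8/5.

8/5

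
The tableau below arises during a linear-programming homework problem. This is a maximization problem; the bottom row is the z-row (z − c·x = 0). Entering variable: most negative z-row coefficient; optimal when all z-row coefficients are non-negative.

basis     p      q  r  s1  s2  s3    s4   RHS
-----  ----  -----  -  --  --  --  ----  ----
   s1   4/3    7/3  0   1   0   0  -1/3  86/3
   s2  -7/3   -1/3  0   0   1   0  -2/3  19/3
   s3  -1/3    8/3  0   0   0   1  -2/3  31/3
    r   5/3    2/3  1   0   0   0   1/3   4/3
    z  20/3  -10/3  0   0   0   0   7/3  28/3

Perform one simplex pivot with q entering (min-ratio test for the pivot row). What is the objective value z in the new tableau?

Ratio test on column q — row 1: (86/3)/(7/3) = 86/7; row 2: entry -1/3 ≤ 0; row 3: (31/3)/(8/3) = 31/8; row 4: (4/3)/(2/3) = 2. Minimum is 2 at row 4 (r leaves); pivot element 2/3.
Pivot on row 4; the z-row RHS becomes 28/3 − (-10/3)·2 = 16.

16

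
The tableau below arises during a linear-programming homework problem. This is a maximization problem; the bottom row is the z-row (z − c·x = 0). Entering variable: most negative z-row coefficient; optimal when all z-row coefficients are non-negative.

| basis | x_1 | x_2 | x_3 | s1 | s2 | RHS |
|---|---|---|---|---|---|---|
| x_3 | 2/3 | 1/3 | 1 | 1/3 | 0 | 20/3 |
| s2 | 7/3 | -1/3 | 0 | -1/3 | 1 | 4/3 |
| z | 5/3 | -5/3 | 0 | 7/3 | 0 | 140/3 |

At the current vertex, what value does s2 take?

4/3

s2 is basic (row 2); its value is the RHS of that row, 4/3.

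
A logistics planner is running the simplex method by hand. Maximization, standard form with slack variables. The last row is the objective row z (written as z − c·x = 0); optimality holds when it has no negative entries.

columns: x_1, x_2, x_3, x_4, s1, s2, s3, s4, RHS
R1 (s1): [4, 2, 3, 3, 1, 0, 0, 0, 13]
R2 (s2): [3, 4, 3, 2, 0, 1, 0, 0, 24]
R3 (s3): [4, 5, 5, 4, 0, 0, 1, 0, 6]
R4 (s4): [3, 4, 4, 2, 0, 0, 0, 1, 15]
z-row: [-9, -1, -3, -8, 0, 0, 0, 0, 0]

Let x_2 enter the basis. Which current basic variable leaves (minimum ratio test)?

Column x_2 entries and ratios — s1: 13/2 = 13/2; s2: 24/4 = 6; s3: 6/5 = 6/5; s4: 15/4 = 15/4.
Smallest ratio is 6/5 in the row of s3, so s3 leaves.

s3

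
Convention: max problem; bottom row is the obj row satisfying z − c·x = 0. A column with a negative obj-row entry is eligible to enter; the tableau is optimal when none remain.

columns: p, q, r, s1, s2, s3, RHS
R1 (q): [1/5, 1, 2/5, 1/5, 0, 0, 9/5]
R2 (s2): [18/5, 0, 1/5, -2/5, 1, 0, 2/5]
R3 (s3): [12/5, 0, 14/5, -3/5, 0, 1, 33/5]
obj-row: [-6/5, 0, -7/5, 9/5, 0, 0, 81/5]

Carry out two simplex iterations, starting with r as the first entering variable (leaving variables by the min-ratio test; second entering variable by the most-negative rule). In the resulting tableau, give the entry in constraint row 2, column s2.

Ratio test on column r — row 1: (9/5)/(2/5) = 9/2; row 2: (2/5)/(1/5) = 2; row 3: (33/5)/(14/5) = 33/14. Minimum is 2 at row 2 (s2 leaves); pivot element 1/5.
Divide row 2 by 1/5; eliminate column r from the other rows.
Second iteration: most negative obj-row entry is -1 in column s1, so s1 enters.
Ratio test on column s1 — row 1: 1/1 = 1; row 2: entry -2 ≤ 0; row 3: 1/5 = 1/5. Minimum is 1/5 at row 3 (s3 leaves); pivot element 5.
Divide row 3 by 5; eliminate column s1 from the other rows.
After both pivots, the entry at constraint row 2, column s2 is -3/5.

-3/5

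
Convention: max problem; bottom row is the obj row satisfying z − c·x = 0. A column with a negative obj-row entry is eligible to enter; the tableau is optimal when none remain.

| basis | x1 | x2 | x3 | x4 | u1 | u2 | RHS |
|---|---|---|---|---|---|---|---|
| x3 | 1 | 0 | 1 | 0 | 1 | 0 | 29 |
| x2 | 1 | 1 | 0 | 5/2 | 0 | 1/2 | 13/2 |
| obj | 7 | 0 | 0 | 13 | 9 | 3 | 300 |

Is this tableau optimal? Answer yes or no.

yes

Every obj-row coefficient is ≥ 0, so the tableau is optimal.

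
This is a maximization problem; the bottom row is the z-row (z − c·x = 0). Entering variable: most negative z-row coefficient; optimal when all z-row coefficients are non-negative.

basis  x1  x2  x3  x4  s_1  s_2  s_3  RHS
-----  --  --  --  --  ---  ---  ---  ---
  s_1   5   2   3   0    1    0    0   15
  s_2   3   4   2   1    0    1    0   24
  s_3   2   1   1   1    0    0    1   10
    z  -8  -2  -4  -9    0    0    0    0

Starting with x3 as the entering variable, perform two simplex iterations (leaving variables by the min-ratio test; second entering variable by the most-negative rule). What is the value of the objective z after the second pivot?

65

Ratio test on column x3 — row 1: 15/3 = 5; row 2: 24/2 = 12; row 3: 10/1 = 10. Minimum is 5 at row 1 (s_1 leaves); pivot element 3.
Pivot on row 1; the z-row RHS becomes 0 − (-4)·5 = 20.
Next entering variable (most negative z-row entry -9): x4.
Ratio test on column x4 — row 1: entry 0 ≤ 0; row 2: 14/1 = 14; row 3: 5/1 = 5. Minimum is 5 at row 3 (s_3 leaves); pivot element 1.
After the second pivot the z-row RHS is 20 − (-9)·5 = 65.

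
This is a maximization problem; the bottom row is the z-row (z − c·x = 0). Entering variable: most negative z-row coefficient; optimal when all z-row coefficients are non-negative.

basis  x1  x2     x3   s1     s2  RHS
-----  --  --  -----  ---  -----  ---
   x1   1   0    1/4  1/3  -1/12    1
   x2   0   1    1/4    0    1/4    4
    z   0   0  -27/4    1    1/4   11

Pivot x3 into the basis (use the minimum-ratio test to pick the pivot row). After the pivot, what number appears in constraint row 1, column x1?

4

Ratio test on column x3 — row 1: 1/(1/4) = 4; row 2: 4/(1/4) = 16. Minimum is 4 at row 1 (x1 leaves); pivot element 1/4.
Divide row 1 by 1/4; eliminate column x3 from the other rows.
In the new row 1, the x1 entry is the old entry divided by the pivot: 1/(1/4) = 4.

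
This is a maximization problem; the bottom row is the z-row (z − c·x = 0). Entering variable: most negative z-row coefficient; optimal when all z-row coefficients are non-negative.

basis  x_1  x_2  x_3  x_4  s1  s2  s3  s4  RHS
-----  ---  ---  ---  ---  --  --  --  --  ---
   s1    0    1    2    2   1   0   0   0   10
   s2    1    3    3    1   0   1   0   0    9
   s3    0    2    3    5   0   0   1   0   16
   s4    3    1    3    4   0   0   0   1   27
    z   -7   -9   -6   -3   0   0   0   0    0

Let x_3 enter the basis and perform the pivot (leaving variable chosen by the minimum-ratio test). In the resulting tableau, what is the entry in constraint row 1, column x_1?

Ratio test on column x_3 — row 1: 10/2 = 5; row 2: 9/3 = 3; row 3: 16/3 = 16/3; row 4: 27/3 = 9. Minimum is 3 at row 2 (s2 leaves); pivot element 3.
Divide row 2 by 3; eliminate column x_3 from the other rows.
Row 1 update in column x_1: 0 − 2·(1/3) = -2/3.

-2/3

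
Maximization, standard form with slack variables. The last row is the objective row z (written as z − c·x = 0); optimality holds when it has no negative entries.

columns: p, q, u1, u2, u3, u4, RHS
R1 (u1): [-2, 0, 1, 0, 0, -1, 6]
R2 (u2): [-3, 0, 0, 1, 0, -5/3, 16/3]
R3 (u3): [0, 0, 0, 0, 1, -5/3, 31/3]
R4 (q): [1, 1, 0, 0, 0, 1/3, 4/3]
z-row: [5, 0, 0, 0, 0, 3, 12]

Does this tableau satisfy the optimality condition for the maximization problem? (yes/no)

yes

Every z-row coefficient is ≥ 0, so the tableau is optimal.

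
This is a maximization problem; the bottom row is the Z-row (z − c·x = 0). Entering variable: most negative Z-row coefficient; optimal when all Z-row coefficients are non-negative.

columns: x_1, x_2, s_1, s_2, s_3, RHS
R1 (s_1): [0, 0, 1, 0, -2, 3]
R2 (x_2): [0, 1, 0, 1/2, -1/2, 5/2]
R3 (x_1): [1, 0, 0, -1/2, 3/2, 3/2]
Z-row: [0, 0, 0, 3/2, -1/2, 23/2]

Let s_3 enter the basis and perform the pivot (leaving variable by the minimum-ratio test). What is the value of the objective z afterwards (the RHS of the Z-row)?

12

Ratio test on column s_3 — row 1: entry -2 ≤ 0; row 2: entry -1/2 ≤ 0; row 3: (3/2)/(3/2) = 1. Minimum is 1 at row 3 (x_1 leaves); pivot element 3/2.
Pivot on row 3; the Z-row RHS becomes 23/2 − (-1/2)·1 = 12.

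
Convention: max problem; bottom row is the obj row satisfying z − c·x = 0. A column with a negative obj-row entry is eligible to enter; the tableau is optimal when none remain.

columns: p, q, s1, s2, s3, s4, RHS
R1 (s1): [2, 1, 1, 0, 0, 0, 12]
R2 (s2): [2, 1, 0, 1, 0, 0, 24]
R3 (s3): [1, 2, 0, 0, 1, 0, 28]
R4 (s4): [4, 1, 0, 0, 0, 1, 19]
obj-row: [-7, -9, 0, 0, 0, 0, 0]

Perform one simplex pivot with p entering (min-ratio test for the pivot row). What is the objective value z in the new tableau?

Ratio test on column p — row 1: 12/2 = 6; row 2: 24/2 = 12; row 3: 28/1 = 28; row 4: 19/4 = 19/4. Minimum is 19/4 at row 4 (s4 leaves); pivot element 4.
Pivot on row 4; the obj-row RHS becomes 0 − (-7)·(19/4) = 133/4.

133/4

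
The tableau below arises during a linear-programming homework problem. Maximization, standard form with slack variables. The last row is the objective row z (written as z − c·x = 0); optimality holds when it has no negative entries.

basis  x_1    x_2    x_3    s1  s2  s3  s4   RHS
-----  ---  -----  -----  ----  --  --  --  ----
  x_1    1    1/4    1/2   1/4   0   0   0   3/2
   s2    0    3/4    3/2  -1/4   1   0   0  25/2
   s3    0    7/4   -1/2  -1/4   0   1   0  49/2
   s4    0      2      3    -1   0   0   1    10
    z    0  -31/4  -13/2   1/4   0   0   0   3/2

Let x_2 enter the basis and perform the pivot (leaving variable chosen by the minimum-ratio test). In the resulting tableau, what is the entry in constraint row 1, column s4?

Ratio test on column x_2 — row 1: (3/2)/(1/4) = 6; row 2: (25/2)/(3/4) = 50/3; row 3: (49/2)/(7/4) = 14; row 4: 10/2 = 5. Minimum is 5 at row 4 (s4 leaves); pivot element 2.
Divide row 4 by 2; eliminate column x_2 from the other rows.
Row 1 update in column s4: 0 − (1/4)·(1/2) = -1/8.

-1/8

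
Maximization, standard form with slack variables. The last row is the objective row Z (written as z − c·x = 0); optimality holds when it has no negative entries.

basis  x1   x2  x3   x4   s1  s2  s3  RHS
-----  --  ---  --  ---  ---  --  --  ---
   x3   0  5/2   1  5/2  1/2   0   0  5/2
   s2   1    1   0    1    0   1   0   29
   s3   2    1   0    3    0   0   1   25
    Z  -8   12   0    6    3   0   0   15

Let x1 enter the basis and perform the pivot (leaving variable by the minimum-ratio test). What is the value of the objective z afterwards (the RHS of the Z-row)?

115

Ratio test on column x1 — row 1: entry 0 ≤ 0; row 2: 29/1 = 29; row 3: 25/2 = 25/2. Minimum is 25/2 at row 3 (s3 leaves); pivot element 2.
Pivot on row 3; the Z-row RHS becomes 15 − (-8)·(25/2) = 115.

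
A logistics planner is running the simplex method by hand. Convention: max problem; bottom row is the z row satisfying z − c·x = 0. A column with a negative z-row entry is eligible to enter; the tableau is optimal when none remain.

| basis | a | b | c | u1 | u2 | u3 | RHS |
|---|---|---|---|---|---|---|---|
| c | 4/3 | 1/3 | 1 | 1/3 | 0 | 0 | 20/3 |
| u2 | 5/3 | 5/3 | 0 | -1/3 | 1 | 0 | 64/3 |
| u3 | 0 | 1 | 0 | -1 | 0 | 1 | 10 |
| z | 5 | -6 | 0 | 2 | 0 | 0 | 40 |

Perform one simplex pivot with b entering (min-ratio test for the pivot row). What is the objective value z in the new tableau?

Ratio test on column b — row 1: (20/3)/(1/3) = 20; row 2: (64/3)/(5/3) = 64/5; row 3: 10/1 = 10. Minimum is 10 at row 3 (u3 leaves); pivot element 1.
Pivot on row 3; the z-row RHS becomes 40 − (-6)·10 = 100.

100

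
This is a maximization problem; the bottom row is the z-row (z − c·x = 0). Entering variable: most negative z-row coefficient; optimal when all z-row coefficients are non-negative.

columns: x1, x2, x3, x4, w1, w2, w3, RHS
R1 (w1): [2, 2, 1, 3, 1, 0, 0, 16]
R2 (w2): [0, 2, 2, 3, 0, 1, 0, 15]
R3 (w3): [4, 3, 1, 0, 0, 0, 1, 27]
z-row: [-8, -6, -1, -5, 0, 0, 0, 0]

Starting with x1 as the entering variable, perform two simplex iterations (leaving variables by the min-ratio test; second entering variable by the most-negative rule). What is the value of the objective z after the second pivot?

Ratio test on column x1 — row 1: 16/2 = 8; row 2: entry 0 ≤ 0; row 3: 27/4 = 27/4. Minimum is 27/4 at row 3 (w3 leaves); pivot element 4.
Pivot on row 3; the z-row RHS becomes 0 − (-8)·(27/4) = 54.
Next entering variable (most negative z-row entry -5): x4.
Ratio test on column x4 — row 1: (5/2)/3 = 5/6; row 2: 15/3 = 5; row 3: entry 0 ≤ 0. Minimum is 5/6 at row 1 (w1 leaves); pivot element 3.
After the second pivot the z-row RHS is 54 − (-5)·(5/6) = 349/6.

349/6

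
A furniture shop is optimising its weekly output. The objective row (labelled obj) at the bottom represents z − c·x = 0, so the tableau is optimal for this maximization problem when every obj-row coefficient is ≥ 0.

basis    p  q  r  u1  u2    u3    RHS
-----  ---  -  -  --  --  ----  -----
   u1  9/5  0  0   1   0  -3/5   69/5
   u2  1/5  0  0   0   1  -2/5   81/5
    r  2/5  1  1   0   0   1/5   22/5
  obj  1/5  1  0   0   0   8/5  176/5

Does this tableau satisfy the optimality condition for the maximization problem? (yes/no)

Every obj-row coefficient is ≥ 0, so the tableau is optimal.

yes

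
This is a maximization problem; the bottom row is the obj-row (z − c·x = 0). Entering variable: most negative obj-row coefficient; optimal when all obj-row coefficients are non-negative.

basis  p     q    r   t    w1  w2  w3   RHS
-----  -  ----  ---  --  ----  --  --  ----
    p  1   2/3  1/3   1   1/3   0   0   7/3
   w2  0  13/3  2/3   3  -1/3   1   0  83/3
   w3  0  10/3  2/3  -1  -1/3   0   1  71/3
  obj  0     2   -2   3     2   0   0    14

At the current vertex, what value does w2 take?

w2 is basic (row 2); its value is the RHS of that row, 83/3.

83/3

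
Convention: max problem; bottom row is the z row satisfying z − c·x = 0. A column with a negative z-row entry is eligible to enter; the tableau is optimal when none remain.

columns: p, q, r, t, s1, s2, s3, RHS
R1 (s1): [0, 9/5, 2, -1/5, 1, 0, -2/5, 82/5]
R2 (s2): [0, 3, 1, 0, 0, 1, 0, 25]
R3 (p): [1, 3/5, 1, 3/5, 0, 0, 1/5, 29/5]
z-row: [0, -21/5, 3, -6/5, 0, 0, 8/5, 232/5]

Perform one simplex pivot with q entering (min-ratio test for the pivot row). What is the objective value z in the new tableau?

407/5

Ratio test on column q — row 1: (82/5)/(9/5) = 82/9; row 2: 25/3 = 25/3; row 3: (29/5)/(3/5) = 29/3. Minimum is 25/3 at row 2 (s2 leaves); pivot element 3.
Pivot on row 2; the z-row RHS becomes 232/5 − (-21/5)·(25/3) = 407/5.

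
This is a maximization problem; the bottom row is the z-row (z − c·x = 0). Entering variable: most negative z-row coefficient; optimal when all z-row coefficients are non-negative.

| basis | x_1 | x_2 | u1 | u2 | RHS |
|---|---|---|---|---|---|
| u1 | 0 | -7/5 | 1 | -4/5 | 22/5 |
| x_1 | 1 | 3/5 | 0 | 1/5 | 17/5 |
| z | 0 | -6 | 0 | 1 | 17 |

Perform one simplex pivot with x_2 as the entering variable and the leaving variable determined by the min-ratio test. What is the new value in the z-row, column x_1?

10

Ratio test on column x_2 — row 1: entry -7/5 ≤ 0; row 2: (17/5)/(3/5) = 17/3. Minimum is 17/3 at row 2 (x_1 leaves); pivot element 3/5.
Divide row 2 by 3/5; eliminate column x_2 from the other rows.
z-row update in column x_1: 0 − (-6)·(5/3) = 10.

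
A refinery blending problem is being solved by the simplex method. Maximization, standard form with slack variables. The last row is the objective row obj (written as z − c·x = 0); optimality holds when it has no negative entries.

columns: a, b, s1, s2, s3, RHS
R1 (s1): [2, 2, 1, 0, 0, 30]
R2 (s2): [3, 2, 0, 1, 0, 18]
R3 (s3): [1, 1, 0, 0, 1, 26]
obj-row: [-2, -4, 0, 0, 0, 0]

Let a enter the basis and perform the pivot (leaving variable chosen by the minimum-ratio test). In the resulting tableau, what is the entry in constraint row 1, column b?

Ratio test on column a — row 1: 30/2 = 15; row 2: 18/3 = 6; row 3: 26/1 = 26. Minimum is 6 at row 2 (s2 leaves); pivot element 3.
Divide row 2 by 3; eliminate column a from the other rows.
Row 1 update in column b: 2 − 2·(2/3) = 2/3.

2/3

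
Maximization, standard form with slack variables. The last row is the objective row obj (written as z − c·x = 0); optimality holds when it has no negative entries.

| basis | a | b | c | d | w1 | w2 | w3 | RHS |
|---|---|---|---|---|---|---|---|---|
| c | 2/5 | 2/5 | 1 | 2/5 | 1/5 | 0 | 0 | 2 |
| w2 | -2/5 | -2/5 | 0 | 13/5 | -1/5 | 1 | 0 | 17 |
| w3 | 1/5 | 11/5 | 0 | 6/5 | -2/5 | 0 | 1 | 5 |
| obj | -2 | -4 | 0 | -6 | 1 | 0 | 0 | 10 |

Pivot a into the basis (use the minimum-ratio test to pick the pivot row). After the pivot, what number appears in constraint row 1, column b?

1

Ratio test on column a — row 1: 2/(2/5) = 5; row 2: entry -2/5 ≤ 0; row 3: 5/(1/5) = 25. Minimum is 5 at row 1 (c leaves); pivot element 2/5.
Divide row 1 by 2/5; eliminate column a from the other rows.
In the new row 1, the b entry is the old entry divided by the pivot: (2/5)/(2/5) = 1.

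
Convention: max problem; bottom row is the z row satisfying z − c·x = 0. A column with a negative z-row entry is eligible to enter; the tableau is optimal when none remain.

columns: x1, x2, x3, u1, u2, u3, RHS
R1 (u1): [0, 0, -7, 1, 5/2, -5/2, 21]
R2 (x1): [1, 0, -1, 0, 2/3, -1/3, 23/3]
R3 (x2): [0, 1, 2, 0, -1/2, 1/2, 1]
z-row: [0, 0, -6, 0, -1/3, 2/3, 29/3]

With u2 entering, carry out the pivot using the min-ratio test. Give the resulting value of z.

Ratio test on column u2 — row 1: 21/(5/2) = 42/5; row 2: (23/3)/(2/3) = 23/2; row 3: entry -1/2 ≤ 0. Minimum is 42/5 at row 1 (u1 leaves); pivot element 5/2.
Pivot on row 1; the z-row RHS becomes 29/3 − (-1/3)·(42/5) = 187/15.

187/15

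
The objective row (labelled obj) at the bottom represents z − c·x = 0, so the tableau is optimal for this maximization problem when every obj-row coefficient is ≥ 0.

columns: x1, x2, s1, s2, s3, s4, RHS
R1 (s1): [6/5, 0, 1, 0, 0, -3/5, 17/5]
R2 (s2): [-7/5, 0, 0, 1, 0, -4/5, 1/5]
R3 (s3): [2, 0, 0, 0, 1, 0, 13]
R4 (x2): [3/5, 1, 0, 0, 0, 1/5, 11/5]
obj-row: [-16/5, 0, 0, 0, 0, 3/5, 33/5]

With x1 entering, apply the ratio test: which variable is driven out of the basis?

s1

Column x1 entries and ratios — s1: (17/5)/(6/5) = 17/6; s2: -7/5 ≤ 0, skip; s3: 13/2 = 13/2; x2: (11/5)/(3/5) = 11/3.
Smallest ratio is 17/6 in the row of s1, so s1 leaves.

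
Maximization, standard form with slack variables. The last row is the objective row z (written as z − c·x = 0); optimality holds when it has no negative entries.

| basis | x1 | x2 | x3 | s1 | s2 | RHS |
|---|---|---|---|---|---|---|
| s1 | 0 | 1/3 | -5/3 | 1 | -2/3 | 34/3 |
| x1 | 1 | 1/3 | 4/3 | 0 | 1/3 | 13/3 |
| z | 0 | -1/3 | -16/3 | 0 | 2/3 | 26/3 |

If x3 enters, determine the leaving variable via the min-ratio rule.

x1

Column x3 entries and ratios — s1: -5/3 ≤ 0, skip; x1: (13/3)/(4/3) = 13/4.
Smallest ratio is 13/4 in the row of x1, so x1 leaves.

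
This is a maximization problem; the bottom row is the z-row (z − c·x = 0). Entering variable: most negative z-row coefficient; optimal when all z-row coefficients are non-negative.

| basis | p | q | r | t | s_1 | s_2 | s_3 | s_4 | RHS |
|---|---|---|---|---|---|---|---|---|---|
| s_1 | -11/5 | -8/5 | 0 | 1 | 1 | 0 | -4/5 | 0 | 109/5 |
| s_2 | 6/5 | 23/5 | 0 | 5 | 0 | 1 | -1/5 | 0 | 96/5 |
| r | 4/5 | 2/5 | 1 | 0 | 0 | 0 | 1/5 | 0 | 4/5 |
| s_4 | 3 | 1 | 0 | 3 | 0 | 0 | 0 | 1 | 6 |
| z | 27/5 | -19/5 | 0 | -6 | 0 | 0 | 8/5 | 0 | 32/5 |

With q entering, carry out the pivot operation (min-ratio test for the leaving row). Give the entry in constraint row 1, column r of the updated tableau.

4

Ratio test on column q — row 1: entry -8/5 ≤ 0; row 2: (96/5)/(23/5) = 96/23; row 3: (4/5)/(2/5) = 2; row 4: 6/1 = 6. Minimum is 2 at row 3 (r leaves); pivot element 2/5.
Divide row 3 by 2/5; eliminate column q from the other rows.
Row 1 update in column r: 0 − (-8/5)·(5/2) = 4.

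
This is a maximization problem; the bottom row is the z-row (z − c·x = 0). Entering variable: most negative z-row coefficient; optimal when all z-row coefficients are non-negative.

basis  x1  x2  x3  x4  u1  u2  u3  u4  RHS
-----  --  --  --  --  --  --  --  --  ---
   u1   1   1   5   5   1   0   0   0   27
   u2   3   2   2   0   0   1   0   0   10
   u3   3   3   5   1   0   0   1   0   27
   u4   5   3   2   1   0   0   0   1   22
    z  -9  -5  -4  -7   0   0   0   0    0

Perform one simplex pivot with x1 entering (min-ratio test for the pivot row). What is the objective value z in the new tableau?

Ratio test on column x1 — row 1: 27/1 = 27; row 2: 10/3 = 10/3; row 3: 27/3 = 9; row 4: 22/5 = 22/5. Minimum is 10/3 at row 2 (u2 leaves); pivot element 3.
Pivot on row 2; the z-row RHS becomes 0 − (-9)·(10/3) = 30.

30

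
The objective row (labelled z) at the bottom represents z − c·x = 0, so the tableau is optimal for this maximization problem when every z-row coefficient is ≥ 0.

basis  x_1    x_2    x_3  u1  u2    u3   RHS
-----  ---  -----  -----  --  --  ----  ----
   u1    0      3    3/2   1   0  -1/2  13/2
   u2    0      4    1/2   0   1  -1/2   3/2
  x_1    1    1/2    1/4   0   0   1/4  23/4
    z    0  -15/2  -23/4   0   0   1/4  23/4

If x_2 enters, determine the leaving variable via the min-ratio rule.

Column x_2 entries and ratios — u1: (13/2)/3 = 13/6; u2: (3/2)/4 = 3/8; x_1: (23/4)/(1/2) = 23/2.
Smallest ratio is 3/8 in the row of u2, so u2 leaves.

u2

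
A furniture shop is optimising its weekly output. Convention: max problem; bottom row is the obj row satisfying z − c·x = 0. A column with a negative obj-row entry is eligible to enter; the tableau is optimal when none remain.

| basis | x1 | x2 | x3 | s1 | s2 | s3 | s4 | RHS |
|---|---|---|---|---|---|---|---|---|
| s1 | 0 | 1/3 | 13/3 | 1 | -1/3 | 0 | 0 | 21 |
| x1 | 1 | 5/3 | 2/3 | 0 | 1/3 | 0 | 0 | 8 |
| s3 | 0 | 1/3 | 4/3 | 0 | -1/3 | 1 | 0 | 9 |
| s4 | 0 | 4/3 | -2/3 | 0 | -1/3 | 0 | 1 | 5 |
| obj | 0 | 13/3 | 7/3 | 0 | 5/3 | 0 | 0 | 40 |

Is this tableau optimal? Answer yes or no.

Every obj-row coefficient is ≥ 0, so the tableau is optimal.

yes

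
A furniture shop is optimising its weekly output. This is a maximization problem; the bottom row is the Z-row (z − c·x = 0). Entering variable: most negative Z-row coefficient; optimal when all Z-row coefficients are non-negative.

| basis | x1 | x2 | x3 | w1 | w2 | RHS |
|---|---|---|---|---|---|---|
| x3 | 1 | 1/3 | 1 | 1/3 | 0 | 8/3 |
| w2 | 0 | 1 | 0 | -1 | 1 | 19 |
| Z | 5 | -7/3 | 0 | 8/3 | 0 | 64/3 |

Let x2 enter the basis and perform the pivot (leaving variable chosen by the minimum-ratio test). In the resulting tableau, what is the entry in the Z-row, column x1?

Ratio test on column x2 — row 1: (8/3)/(1/3) = 8; row 2: 19/1 = 19. Minimum is 8 at row 1 (x3 leaves); pivot element 1/3.
Divide row 1 by 1/3; eliminate column x2 from the other rows.
Z-row update in column x1: 5 − (-7/3)·3 = 12.

12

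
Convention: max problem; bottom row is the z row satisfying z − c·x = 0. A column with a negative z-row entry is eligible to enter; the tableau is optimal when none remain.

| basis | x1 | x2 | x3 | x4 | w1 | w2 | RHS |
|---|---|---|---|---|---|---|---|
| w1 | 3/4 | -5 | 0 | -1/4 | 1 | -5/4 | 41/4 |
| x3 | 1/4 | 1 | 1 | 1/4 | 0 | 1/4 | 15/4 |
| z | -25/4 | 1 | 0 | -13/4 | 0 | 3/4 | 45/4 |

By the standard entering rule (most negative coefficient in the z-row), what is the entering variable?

Negative z-row entries: x1: -25/4, x4: -13/4.
The most negative is -25/4 in column x1, so x1 enters.

x1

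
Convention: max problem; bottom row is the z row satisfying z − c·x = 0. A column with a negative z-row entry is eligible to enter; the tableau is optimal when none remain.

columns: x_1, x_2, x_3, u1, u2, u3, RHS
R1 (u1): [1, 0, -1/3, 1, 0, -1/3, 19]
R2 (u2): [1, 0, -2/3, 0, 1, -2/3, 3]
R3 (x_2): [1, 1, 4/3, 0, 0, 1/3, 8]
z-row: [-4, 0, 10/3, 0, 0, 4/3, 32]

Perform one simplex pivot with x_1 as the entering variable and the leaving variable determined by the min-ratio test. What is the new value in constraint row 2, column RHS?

Ratio test on column x_1 — row 1: 19/1 = 19; row 2: 3/1 = 3; row 3: 8/1 = 8. Minimum is 3 at row 2 (u2 leaves); pivot element 1.
Divide row 2 by 1; eliminate column x_1 from the other rows.
In the new row 2, the RHS entry is the old entry divided by the pivot: 3/1 = 3.

3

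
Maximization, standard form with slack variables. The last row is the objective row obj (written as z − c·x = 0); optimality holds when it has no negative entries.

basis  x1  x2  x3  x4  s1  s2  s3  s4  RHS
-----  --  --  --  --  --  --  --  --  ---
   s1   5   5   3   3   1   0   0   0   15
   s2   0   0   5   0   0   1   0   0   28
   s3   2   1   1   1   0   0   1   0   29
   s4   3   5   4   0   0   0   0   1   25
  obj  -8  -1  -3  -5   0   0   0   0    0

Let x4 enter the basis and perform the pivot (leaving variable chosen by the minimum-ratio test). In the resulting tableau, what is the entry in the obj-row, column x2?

22/3

Ratio test on column x4 — row 1: 15/3 = 5; row 2: entry 0 ≤ 0; row 3: 29/1 = 29; row 4: entry 0 ≤ 0. Minimum is 5 at row 1 (s1 leaves); pivot element 3.
Divide row 1 by 3; eliminate column x4 from the other rows.
obj-row update in column x2: -1 − (-5)·(5/3) = 22/3.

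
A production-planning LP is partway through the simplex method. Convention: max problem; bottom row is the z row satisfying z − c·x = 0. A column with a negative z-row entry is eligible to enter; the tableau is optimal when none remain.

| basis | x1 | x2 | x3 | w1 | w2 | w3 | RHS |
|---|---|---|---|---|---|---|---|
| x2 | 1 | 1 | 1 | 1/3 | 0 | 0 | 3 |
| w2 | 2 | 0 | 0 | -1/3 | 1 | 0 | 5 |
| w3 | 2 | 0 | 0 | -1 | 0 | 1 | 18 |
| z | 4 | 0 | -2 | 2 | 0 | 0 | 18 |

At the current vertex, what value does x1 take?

0

x1 is not in the basis, so in the current basic feasible solution x1 = 0.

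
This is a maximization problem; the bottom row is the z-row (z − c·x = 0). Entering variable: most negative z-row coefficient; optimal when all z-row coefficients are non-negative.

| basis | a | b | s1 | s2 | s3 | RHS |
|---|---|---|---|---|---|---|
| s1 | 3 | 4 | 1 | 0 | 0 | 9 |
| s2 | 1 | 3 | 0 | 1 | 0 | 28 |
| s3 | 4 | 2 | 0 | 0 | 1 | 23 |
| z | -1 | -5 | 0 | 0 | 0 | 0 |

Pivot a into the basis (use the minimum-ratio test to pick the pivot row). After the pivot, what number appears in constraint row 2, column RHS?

Ratio test on column a — row 1: 9/3 = 3; row 2: 28/1 = 28; row 3: 23/4 = 23/4. Minimum is 3 at row 1 (s1 leaves); pivot element 3.
Divide row 1 by 3; eliminate column a from the other rows.
Row 2 update in column RHS: 28 − 1·3 = 25.

25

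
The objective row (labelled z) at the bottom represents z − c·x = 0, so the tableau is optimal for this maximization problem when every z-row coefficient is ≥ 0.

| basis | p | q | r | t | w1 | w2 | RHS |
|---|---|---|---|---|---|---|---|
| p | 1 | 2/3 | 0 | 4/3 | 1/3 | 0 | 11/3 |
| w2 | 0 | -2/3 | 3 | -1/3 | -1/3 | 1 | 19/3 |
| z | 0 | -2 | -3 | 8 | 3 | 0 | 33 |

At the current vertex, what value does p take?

11/3

p is basic (row 1); its value is the RHS of that row, 11/3.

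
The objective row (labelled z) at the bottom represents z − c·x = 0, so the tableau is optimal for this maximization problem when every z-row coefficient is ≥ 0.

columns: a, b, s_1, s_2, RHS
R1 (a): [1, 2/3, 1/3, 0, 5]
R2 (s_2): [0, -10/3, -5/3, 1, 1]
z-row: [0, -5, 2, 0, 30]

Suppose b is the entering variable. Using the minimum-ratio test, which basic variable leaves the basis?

a

Column b entries and ratios — a: 5/(2/3) = 15/2; s_2: -10/3 ≤ 0, skip.
Smallest ratio is 15/2 in the row of a, so a leaves.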